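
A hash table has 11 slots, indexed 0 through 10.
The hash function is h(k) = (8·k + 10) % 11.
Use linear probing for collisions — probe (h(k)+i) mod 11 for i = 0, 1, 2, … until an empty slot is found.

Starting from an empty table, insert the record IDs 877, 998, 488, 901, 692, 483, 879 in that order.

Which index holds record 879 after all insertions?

5

877: h=8 → slot 8
998: h=8, probe 8,9 → slot 9
488: h=9, probe 9,10 → slot 10
901: h=2 → slot 2
692: h=2, probe 2,3 → slot 3
483: h=2, probe 2,3,4 → slot 4
879: h=2, probe 2,3,4,5 → slot 5
Table: [-, -, 901, 692, 483, 879, -, -, 877, 998, 488]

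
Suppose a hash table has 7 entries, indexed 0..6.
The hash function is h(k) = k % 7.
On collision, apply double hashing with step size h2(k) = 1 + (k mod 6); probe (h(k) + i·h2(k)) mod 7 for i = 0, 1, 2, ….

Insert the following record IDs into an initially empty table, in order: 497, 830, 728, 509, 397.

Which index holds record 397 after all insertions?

497: h=0 → slot 0
830: h=4 → slot 4
728: h=0, h2=3, probe 0,3 → slot 3
509: h=5 → slot 5
397: h=5, h2=2, probe 5,0,2 → slot 2
Table: [497, ., 397, 728, 830, 509, .]

2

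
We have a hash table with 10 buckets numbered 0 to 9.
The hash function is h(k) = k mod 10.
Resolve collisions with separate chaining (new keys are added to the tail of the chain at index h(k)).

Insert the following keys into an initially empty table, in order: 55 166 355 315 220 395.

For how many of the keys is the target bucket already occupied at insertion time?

55 -> bucket 5
166 -> bucket 6
355 -> bucket 5 (collision)
315 -> bucket 5 (collision)
220 -> bucket 0
395 -> bucket 5 (collision)
Final buckets:
0: 220
1: ∅
2: ∅
3: ∅
4: ∅
5: 55 -> 355 -> 315 -> 395
6: 166
7: ∅
8: ∅
9: ∅

3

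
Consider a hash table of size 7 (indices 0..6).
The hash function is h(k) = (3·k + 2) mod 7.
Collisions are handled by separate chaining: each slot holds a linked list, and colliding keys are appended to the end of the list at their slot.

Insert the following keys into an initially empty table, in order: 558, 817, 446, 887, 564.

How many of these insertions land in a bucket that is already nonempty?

3

558 → bucket 3
817 → bucket 3 (collision)
446 → bucket 3 (collision)
887 → bucket 3 (collision)
564 → bucket 0
Final buckets:
0: 564
1: .
2: .
3: 558 -> 817 -> 446 -> 887
4: .
5: .
6: .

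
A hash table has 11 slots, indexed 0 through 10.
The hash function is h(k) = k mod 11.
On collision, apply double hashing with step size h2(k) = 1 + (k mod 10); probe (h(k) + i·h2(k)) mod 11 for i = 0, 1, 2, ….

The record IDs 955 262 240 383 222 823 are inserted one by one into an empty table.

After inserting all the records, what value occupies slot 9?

955: h=9 -> slot 9
262: h=9, h2=3, probe 9,1 -> slot 1
240: h=9, h2=1, probe 9,10 -> slot 10
383: h=9, h2=4, probe 9,2 -> slot 2
222: h=2, h2=3, probe 2,5 -> slot 5
823: h=9, h2=4, probe 9,2,6 -> slot 6
Table: [., 262, 383, ., ., 222, 823, ., ., 955, 240]

955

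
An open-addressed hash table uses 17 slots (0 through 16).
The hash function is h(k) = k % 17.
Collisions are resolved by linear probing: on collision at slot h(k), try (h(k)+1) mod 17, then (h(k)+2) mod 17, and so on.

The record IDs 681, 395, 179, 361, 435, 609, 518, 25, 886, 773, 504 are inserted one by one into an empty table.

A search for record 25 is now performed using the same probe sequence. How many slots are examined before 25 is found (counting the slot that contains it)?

4

681: h=1 -> slot 1
395: h=4 -> slot 4
179: h=9 -> slot 9
361: h=4, probe 4,5 -> slot 5
435: h=10 -> slot 10
609: h=14 -> slot 14
518: h=8 -> slot 8
25: h=8, probe 8,9,10,11 -> slot 11
886: h=2 -> slot 2
773: h=8, probe 8,9,10,11,12 -> slot 12
504: h=11, probe 11,12,13 -> slot 13
Table: [—, 681, 886, —, 395, 361, —, —, 518, 179, 435, 25, 773, 504, 609, —, —]
Lookup 25: h=8, probe 8,9,10,11 → found at 11.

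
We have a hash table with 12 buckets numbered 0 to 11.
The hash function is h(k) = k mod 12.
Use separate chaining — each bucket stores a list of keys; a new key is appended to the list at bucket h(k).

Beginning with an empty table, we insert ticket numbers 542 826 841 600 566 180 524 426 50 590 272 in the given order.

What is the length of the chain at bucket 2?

4

Insert 542: h=2, bucket 2 empty → new chain.
Insert 826: h=10, bucket 10 empty → new chain.
Insert 841: h=1, bucket 1 empty → new chain.
Insert 600: h=0, bucket 0 empty → new chain.
Insert 566: h=2, bucket 2 nonempty → append to chain.
Insert 180: h=0, bucket 0 nonempty → append to chain.
Insert 524: h=8, bucket 8 empty → new chain.
Insert 426: h=6, bucket 6 empty → new chain.
Insert 50: h=2, bucket 2 nonempty → append to chain.
Insert 590: h=2, bucket 2 nonempty → append to chain.
Insert 272: h=8, bucket 8 nonempty → append to chain.
Final buckets:
0: 600 -> 180
1: 841
2: 542 -> 566 -> 50 -> 590
3: .
4: .
5: .
6: 426
7: .
8: 524 -> 272
9: .
10: 826
11: .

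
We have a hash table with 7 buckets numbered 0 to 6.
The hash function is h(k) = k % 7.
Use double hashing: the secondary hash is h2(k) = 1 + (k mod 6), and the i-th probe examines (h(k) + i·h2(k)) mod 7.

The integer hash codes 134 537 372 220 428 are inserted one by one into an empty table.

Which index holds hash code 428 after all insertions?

134: h=1 => slot 1
537: h=5 => slot 5
372: h=1, h2=1, probe 1,2 => slot 2
220: h=3 => slot 3
428: h=1, h2=3, probe 1,4 => slot 4
Table: [., 134, 372, 220, 428, 537, .]

4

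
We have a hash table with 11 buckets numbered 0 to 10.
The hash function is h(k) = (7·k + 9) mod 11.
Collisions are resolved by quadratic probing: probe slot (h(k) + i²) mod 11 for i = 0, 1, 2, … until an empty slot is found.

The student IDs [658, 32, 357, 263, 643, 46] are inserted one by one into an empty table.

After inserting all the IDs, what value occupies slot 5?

658 hashes to 6; slot 6 is free => place at 6.
32 hashes to 2; slot 2 is free => place at 2.
357 hashes to 0; slot 0 is free => place at 0.
263 hashes to 2; 2 taken => place at 3.
643 hashes to 0; 0 taken => place at 1.
46 hashes to 1; 1,2 taken => place at 5.
Table: [357, 643, 32, 263, _, 46, 658, _, _, _, _]

46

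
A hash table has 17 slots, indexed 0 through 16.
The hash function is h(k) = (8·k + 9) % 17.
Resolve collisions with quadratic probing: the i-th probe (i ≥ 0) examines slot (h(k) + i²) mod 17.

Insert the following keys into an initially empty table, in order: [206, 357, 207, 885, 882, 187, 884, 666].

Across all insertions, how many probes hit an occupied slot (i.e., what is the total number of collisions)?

7

206: h=8 => slot 8
357: h=9 => slot 9
207: h=16 => slot 16
885: h=0 => slot 0
882: h=10 => slot 10
187: h=9, probe 9,10,13 => slot 13
884: h=9, probe 9,10,13,1 => slot 1
666: h=16, probe 16,0,3 => slot 3
Table: [885, 884, _, 666, _, _, _, _, 206, 357, 882, _, _, 187, _, _, 207]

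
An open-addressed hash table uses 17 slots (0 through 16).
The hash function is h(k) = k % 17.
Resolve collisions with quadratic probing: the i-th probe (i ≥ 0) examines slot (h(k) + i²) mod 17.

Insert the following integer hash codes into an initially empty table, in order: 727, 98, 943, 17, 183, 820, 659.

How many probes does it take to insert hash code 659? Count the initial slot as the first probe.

5

727: h=13 -> slot 13
98: h=13, probe 13,14 -> slot 14
943: h=8 -> slot 8
17: h=0 -> slot 0
183: h=13, probe 13,14,0,5 -> slot 5
820: h=4 -> slot 4
659: h=13, probe 13,14,0,5,12 -> slot 12
Table: [17, —, —, —, 820, 183, —, —, 943, —, —, —, 659, 727, 98, —, —]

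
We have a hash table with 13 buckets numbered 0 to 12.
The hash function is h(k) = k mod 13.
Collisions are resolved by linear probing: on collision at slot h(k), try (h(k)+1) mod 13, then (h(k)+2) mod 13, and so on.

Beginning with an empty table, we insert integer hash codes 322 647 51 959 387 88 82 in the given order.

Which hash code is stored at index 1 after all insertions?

Insert 322: h=10, slot 10 empty => index 10.
Insert 647: h=10, slot 10 occupied => index 11.
Insert 51: h=12, slot 12 empty => index 12.
Insert 959: h=10, slots 10,11,12 occupied => index 0.
Insert 387: h=10, slots 10,11,12,0 occupied => index 1.
Insert 88: h=10, slots 10,11,12,0,1 occupied => index 2.
Insert 82: h=4, slot 4 empty => index 4.
Table: [959, 387, 88, —, 82, —, —, —, —, —, 322, 647, 51]

387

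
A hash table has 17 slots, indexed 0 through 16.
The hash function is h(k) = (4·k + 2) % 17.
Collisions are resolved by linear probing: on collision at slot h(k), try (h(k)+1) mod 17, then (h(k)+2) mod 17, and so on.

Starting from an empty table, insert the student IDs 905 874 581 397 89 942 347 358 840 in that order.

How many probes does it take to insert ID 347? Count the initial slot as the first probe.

905: h=1 → slot 1
874: h=13 → slot 13
581: h=14 → slot 14
397: h=9 → slot 9
89: h=1, probe 1,2 → slot 2
942: h=13, probe 13,14,15 → slot 15
347: h=13, probe 13,14,15,16 → slot 16
358: h=6 → slot 6
840: h=13, probe 13,14,15,16,0 → slot 0
Table: [840, 905, 89, _, _, _, 358, _, _, 397, _, _, _, 874, 581, 942, 347]

4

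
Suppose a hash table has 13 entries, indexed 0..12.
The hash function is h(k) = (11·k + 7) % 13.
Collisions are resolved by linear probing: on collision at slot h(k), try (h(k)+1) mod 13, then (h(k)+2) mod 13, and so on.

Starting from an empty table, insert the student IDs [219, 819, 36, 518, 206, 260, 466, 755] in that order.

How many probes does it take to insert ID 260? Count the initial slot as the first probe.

2

219: h=11 => slot 11
819: h=7 => slot 7
36: h=0 => slot 0
518: h=11, probe 11,12 => slot 12
206: h=11, probe 11,12,0,1 => slot 1
260: h=7, probe 7,8 => slot 8
466: h=11, probe 11,12,0,1,2 => slot 2
755: h=5 => slot 5
Table: [36, 206, 466, -, -, 755, -, 819, 260, -, -, 219, 518]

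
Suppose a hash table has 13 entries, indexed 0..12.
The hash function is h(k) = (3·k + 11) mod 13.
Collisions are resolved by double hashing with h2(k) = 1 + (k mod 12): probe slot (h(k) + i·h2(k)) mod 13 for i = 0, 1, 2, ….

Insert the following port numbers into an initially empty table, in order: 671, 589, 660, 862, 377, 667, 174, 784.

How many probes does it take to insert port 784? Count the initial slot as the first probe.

671: h=9 => slot 9
589: h=10 => slot 10
660: h=2 => slot 2
862: h=10, h2=11, probe 10,8 => slot 8
377: h=11 => slot 11
667: h=10, h2=8, probe 10,5 => slot 5
174: h=0 => slot 0
784: h=10, h2=5, probe 10,2,7 => slot 7
Table: [174, —, 660, —, —, 667, —, 784, 862, 671, 589, 377, —]

3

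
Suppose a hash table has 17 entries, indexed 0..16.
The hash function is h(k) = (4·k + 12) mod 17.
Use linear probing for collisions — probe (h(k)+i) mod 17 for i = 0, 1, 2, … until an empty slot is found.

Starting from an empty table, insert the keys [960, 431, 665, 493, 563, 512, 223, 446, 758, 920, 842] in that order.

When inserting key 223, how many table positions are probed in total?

Insert 960: h=10, slot 10 empty → index 10.
Insert 431: h=2, slot 2 empty → index 2.
Insert 665: h=3, slot 3 empty → index 3.
Insert 493: h=12, slot 12 empty → index 12.
Insert 563: h=3, slot 3 occupied → index 4.
Insert 512: h=3, slots 3,4 occupied → index 5.
Insert 223: h=3, slots 3,4,5 occupied → index 6.
Insert 446: h=11, slot 11 empty → index 11.
Insert 758: h=1, slot 1 empty → index 1.
Insert 920: h=3, slots 3,4,5,6 occupied → index 7.
Insert 842: h=14, slot 14 empty → index 14.
Table: [., 758, 431, 665, 563, 512, 223, 920, ., ., 960, 446, 493, ., 842, ., .]

4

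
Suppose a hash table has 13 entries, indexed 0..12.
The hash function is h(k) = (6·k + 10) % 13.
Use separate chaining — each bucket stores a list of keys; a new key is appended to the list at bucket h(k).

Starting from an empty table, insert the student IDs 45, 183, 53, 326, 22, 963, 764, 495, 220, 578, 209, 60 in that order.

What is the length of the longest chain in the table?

6

45 -> bucket 7
183 -> bucket 3
53 -> bucket 3 (collision)
326 -> bucket 3 (collision)
22 -> bucket 12
963 -> bucket 3 (collision)
764 -> bucket 5
495 -> bucket 3 (collision)
220 -> bucket 4
578 -> bucket 7 (collision)
209 -> bucket 3 (collision)
60 -> bucket 6
Final buckets:
0: —
1: —
2: —
3: 183 -> 53 -> 326 -> 963 -> 495 -> 209
4: 220
5: 764
6: 60
7: 45 -> 578
8: —
9: —
10: —
11: —
12: 22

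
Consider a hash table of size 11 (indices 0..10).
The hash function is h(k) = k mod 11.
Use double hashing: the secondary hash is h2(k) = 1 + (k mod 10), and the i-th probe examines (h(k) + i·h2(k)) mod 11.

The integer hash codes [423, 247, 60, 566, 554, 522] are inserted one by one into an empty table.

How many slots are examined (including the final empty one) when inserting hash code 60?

423: h=5 → slot 5
247: h=5, h2=8, probe 5,2 → slot 2
60: h=5, h2=1, probe 5,6 → slot 6
566: h=5, h2=7, probe 5,1 → slot 1
554: h=4 → slot 4
522: h=5, h2=3, probe 5,8 → slot 8
Table: [_, 566, 247, _, 554, 423, 60, _, 522, _, _]

2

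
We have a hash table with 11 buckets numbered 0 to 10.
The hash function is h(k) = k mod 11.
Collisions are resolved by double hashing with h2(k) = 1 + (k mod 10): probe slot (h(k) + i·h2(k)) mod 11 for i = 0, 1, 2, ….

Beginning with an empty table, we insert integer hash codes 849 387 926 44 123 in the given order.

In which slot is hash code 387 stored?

849 hashes to 2; slot 2 is free => place at 2.
387 hashes to 2, h2=8; 2 taken => place at 10.
926 hashes to 2, h2=7; 2 taken => place at 9.
44 hashes to 0; slot 0 is free => place at 0.
123 hashes to 2, h2=4; 2 taken => place at 6.
Table: [44, -, 849, -, -, -, 123, -, -, 926, 387]

10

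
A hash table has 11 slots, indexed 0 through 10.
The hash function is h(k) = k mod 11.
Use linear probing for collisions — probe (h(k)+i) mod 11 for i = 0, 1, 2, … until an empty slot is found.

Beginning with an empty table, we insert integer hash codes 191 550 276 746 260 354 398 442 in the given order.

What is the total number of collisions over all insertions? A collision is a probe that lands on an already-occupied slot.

191: h=4 => slot 4
550: h=0 => slot 0
276: h=1 => slot 1
746: h=9 => slot 9
260: h=7 => slot 7
354: h=2 => slot 2
398: h=2, probe 2,3 => slot 3
442: h=2, probe 2,3,4,5 => slot 5
Table: [550, 276, 354, 398, 191, 442, -, 260, -, 746, -]

4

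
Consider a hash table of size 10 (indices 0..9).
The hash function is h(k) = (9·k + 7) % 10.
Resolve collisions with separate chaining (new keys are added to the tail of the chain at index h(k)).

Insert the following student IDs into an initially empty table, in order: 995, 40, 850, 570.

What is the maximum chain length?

3

Insert 995: h=2, bucket 2 empty -> new chain.
Insert 40: h=7, bucket 7 empty -> new chain.
Insert 850: h=7, bucket 7 nonempty -> append to chain.
Insert 570: h=7, bucket 7 nonempty -> append to chain.
Final buckets:
0: —
1: —
2: 995
3: —
4: —
5: —
6: —
7: 40 -> 850 -> 570
8: —
9: —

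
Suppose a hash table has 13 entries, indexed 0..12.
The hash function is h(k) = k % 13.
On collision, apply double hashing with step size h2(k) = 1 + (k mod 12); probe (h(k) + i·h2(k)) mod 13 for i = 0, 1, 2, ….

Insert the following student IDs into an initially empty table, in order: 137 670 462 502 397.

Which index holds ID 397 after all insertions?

Insert 137: h=7, slot 7 empty => index 7.
Insert 670: h=7, h2=11, slot 7 occupied => index 5.
Insert 462: h=7, h2=7, slot 7 occupied => index 1.
Insert 502: h=8, slot 8 empty => index 8.
Insert 397: h=7, h2=2, slot 7 occupied => index 9.
Table: [., 462, ., ., ., 670, ., 137, 502, 397, ., ., .]

9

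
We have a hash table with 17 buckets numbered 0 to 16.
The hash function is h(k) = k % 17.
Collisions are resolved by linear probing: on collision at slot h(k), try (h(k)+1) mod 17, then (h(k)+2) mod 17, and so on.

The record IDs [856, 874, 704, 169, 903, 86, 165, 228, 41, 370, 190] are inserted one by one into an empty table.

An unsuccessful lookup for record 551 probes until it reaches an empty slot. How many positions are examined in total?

5

Insert 856: h=6, slot 6 empty => index 6.
Insert 874: h=7, slot 7 empty => index 7.
Insert 704: h=7, slot 7 occupied => index 8.
Insert 169: h=16, slot 16 empty => index 16.
Insert 903: h=2, slot 2 empty => index 2.
Insert 86: h=1, slot 1 empty => index 1.
Insert 165: h=12, slot 12 empty => index 12.
Insert 228: h=7, slots 7,8 occupied => index 9.
Insert 41: h=7, slots 7,8,9 occupied => index 10.
Insert 370: h=13, slot 13 empty => index 13.
Insert 190: h=3, slot 3 empty => index 3.
Table: [—, 86, 903, 190, —, —, 856, 874, 704, 228, 41, —, 165, 370, —, —, 169]
Lookup 551: h=7, probe 7,8,9,10,11 → slot 11 empty, not found.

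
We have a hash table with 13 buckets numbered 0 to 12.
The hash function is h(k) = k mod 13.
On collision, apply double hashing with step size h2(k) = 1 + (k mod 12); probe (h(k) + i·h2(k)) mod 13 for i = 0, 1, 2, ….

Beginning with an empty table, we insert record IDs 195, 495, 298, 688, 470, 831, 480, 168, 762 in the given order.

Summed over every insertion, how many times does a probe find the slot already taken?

Insert 195: h=0, slot 0 empty -> index 0.
Insert 495: h=1, slot 1 empty -> index 1.
Insert 298: h=12, slot 12 empty -> index 12.
Insert 688: h=12, h2=5, slot 12 occupied -> index 4.
Insert 470: h=2, slot 2 empty -> index 2.
Insert 831: h=12, h2=4, slot 12 occupied -> index 3.
Insert 480: h=12, h2=1, slots 12,0,1,2,3,4 occupied -> index 5.
Insert 168: h=12, h2=1, slots 12,0,1,2,3,4,5 occupied -> index 6.
Insert 762: h=8, slot 8 empty -> index 8.
Table: [195, 495, 470, 831, 688, 480, 168, ., 762, ., ., ., 298]

15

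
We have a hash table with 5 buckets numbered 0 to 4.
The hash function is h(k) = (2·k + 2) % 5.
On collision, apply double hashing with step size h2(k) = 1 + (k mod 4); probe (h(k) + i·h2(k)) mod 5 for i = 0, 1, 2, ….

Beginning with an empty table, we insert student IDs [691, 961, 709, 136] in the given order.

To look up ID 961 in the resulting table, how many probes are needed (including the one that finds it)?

2

691: h=4 -> slot 4
961: h=4, h2=2, probe 4,1 -> slot 1
709: h=0 -> slot 0
136: h=4, h2=1, probe 4,0,1,2 -> slot 2
Table: [709, 961, 136, _, 691]
Lookup 961: h=4, h2=2, probe 4,1 → found at 1.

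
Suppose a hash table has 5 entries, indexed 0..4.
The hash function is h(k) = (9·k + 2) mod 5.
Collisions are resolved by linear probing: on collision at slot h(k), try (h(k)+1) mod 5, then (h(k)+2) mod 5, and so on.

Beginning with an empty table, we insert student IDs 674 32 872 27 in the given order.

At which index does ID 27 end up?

2

674: h=3 -> slot 3
32: h=0 -> slot 0
872: h=0, probe 0,1 -> slot 1
27: h=0, probe 0,1,2 -> slot 2
Table: [32, 872, 27, 674, _]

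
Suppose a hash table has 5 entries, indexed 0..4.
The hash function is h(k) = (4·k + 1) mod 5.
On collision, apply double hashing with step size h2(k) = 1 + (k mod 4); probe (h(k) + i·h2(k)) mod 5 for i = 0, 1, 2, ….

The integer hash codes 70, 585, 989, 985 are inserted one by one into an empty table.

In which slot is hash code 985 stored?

0

70 hashes to 1; slot 1 is free => place at 1.
585 hashes to 1, h2=2; 1 taken => place at 3.
989 hashes to 2; slot 2 is free => place at 2.
985 hashes to 1, h2=2; 1,3 taken => place at 0.
Table: [985, 70, 989, 585, ∅]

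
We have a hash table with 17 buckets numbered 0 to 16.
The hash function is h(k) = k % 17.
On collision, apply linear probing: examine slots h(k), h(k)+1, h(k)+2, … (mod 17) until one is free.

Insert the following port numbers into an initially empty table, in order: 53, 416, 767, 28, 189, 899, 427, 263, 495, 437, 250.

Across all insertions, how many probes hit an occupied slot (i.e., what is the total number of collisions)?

53 hashes to 2; slot 2 is free -> place at 2.
416 hashes to 8; slot 8 is free -> place at 8.
767 hashes to 2; 2 taken -> place at 3.
28 hashes to 11; slot 11 is free -> place at 11.
189 hashes to 2; 2,3 taken -> place at 4.
899 hashes to 15; slot 15 is free -> place at 15.
427 hashes to 2; 2,3,4 taken -> place at 5.
263 hashes to 8; 8 taken -> place at 9.
495 hashes to 2; 2,3,4,5 taken -> place at 6.
437 hashes to 12; slot 12 is free -> place at 12.
250 hashes to 12; 12 taken -> place at 13.
Table: [—, —, 53, 767, 189, 427, 495, —, 416, 263, —, 28, 437, 250, —, 899, —]

12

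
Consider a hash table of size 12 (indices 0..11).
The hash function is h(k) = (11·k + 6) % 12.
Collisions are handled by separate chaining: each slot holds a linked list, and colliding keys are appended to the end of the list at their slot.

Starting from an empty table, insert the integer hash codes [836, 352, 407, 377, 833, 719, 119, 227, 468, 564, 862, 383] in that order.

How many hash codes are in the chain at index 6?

Insert 836: h=10, bucket 10 empty -> new chain.
Insert 352: h=2, bucket 2 empty -> new chain.
Insert 407: h=7, bucket 7 empty -> new chain.
Insert 377: h=1, bucket 1 empty -> new chain.
Insert 833: h=1, bucket 1 nonempty -> append to chain.
Insert 719: h=7, bucket 7 nonempty -> append to chain.
Insert 119: h=7, bucket 7 nonempty -> append to chain.
Insert 227: h=7, bucket 7 nonempty -> append to chain.
Insert 468: h=6, bucket 6 empty -> new chain.
Insert 564: h=6, bucket 6 nonempty -> append to chain.
Insert 862: h=8, bucket 8 empty -> new chain.
Insert 383: h=7, bucket 7 nonempty -> append to chain.
Final buckets:
0: ∅
1: 377 -> 833
2: 352
3: ∅
4: ∅
5: ∅
6: 468 -> 564
7: 407 -> 719 -> 119 -> 227 -> 383
8: 862
9: ∅
10: 836
11: ∅

2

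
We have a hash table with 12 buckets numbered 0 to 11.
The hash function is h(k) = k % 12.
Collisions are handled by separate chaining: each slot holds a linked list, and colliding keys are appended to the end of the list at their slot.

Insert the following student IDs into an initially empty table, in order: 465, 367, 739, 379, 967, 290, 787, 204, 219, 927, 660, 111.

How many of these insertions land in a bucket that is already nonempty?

7

465 -> bucket 9
367 -> bucket 7
739 -> bucket 7 (collision)
379 -> bucket 7 (collision)
967 -> bucket 7 (collision)
290 -> bucket 2
787 -> bucket 7 (collision)
204 -> bucket 0
219 -> bucket 3
927 -> bucket 3 (collision)
660 -> bucket 0 (collision)
111 -> bucket 3 (collision)
Final buckets:
0: 204 -> 660
1: _
2: 290
3: 219 -> 927 -> 111
4: _
5: _
6: _
7: 367 -> 739 -> 379 -> 967 -> 787
8: _
9: 465
10: _
11: _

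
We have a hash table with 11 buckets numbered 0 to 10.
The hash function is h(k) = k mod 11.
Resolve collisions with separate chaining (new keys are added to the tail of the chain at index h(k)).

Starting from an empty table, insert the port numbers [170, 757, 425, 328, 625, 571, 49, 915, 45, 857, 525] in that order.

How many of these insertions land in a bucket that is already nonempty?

4

170 → bucket 5
757 → bucket 9
425 → bucket 7
328 → bucket 9 (collision)
625 → bucket 9 (collision)
571 → bucket 10
49 → bucket 5 (collision)
915 → bucket 2
45 → bucket 1
857 → bucket 10 (collision)
525 → bucket 8
Final buckets:
0: _
1: 45
2: 915
3: _
4: _
5: 170 -> 49
6: _
7: 425
8: 525
9: 757 -> 328 -> 625
10: 571 -> 857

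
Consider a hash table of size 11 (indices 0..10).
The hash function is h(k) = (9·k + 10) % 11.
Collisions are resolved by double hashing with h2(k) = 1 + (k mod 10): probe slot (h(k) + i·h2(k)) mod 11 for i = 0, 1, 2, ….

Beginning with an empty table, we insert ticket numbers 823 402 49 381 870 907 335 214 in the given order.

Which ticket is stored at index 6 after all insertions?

335

Insert 823: h=3, slot 3 empty → index 3.
Insert 402: h=9, slot 9 empty → index 9.
Insert 49: h=0, slot 0 empty → index 0.
Insert 381: h=7, slot 7 empty → index 7.
Insert 870: h=8, slot 8 empty → index 8.
Insert 907: h=0, h2=8, slots 0,8 occupied → index 5.
Insert 335: h=0, h2=6, slot 0 occupied → index 6.
Insert 214: h=0, h2=5, slots 0,5 occupied → index 10.
Table: [49, —, —, 823, —, 907, 335, 381, 870, 402, 214]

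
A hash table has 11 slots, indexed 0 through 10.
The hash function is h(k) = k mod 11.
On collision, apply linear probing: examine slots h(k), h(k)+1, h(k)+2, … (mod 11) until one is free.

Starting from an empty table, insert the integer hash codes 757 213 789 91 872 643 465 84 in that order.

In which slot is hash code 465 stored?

757: h=9 → slot 9
213: h=4 → slot 4
789: h=8 → slot 8
91: h=3 → slot 3
872: h=3, probe 3,4,5 → slot 5
643: h=5, probe 5,6 → slot 6
465: h=3, probe 3,4,5,6,7 → slot 7
84: h=7, probe 7,8,9,10 → slot 10
Table: [—, —, —, 91, 213, 872, 643, 465, 789, 757, 84]

7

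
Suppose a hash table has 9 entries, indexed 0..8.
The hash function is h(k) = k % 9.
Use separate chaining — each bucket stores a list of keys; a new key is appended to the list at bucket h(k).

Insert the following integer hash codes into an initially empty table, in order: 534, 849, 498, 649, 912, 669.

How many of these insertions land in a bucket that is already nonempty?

4

Insert 534: h=3, bucket 3 empty → new chain.
Insert 849: h=3, bucket 3 nonempty → append to chain.
Insert 498: h=3, bucket 3 nonempty → append to chain.
Insert 649: h=1, bucket 1 empty → new chain.
Insert 912: h=3, bucket 3 nonempty → append to chain.
Insert 669: h=3, bucket 3 nonempty → append to chain.
Final buckets:
0: ∅
1: 649
2: ∅
3: 534 -> 849 -> 498 -> 912 -> 669
4: ∅
5: ∅
6: ∅
7: ∅
8: ∅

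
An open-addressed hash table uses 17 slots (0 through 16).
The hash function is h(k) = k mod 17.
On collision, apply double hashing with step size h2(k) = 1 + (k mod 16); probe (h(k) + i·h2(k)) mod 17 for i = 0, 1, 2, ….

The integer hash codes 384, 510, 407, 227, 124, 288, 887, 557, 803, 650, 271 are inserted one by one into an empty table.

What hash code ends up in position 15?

384: h=10 -> slot 10
510: h=0 -> slot 0
407: h=16 -> slot 16
227: h=6 -> slot 6
124: h=5 -> slot 5
288: h=16, h2=1, probe 16,0,1 -> slot 1
887: h=3 -> slot 3
557: h=13 -> slot 13
803: h=4 -> slot 4
650: h=4, h2=11, probe 4,15 -> slot 15
271: h=16, h2=16, probe 16,15,14 -> slot 14
Table: [510, 288, -, 887, 803, 124, 227, -, -, -, 384, -, -, 557, 271, 650, 407]

650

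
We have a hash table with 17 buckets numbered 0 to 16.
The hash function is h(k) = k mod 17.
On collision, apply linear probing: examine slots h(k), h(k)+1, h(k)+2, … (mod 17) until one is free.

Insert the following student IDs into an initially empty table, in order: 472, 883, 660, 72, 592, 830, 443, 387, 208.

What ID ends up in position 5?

472 hashes to 13; slot 13 is free → place at 13.
883 hashes to 16; slot 16 is free → place at 16.
660 hashes to 14; slot 14 is free → place at 14.
72 hashes to 4; slot 4 is free → place at 4.
592 hashes to 14; 14 taken → place at 15.
830 hashes to 14; 14,15,16 taken → place at 0.
443 hashes to 1; slot 1 is free → place at 1.
387 hashes to 13; 13,14,15,16,0,1 taken → place at 2.
208 hashes to 4; 4 taken → place at 5.
Table: [830, 443, 387, ∅, 72, 208, ∅, ∅, ∅, ∅, ∅, ∅, ∅, 472, 660, 592, 883]

208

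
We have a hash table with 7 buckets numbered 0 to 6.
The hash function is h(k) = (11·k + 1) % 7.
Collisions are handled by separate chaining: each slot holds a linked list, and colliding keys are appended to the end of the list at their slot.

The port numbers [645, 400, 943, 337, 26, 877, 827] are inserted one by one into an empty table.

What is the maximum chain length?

4

Insert 645: h=5, bucket 5 empty → new chain.
Insert 400: h=5, bucket 5 nonempty → append to chain.
Insert 943: h=0, bucket 0 empty → new chain.
Insert 337: h=5, bucket 5 nonempty → append to chain.
Insert 26: h=0, bucket 0 nonempty → append to chain.
Insert 877: h=2, bucket 2 empty → new chain.
Insert 827: h=5, bucket 5 nonempty → append to chain.
Final buckets:
0: 943 -> 26
1: -
2: 877
3: -
4: -
5: 645 -> 400 -> 337 -> 827
6: -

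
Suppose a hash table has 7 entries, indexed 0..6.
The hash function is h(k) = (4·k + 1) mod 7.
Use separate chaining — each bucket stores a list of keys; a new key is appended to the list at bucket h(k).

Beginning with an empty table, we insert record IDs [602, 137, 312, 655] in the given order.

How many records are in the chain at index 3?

Insert 602: h=1, bucket 1 empty → new chain.
Insert 137: h=3, bucket 3 empty → new chain.
Insert 312: h=3, bucket 3 nonempty → append to chain.
Insert 655: h=3, bucket 3 nonempty → append to chain.
Final buckets:
0: -
1: 602
2: -
3: 137 -> 312 -> 655
4: -
5: -
6: -

3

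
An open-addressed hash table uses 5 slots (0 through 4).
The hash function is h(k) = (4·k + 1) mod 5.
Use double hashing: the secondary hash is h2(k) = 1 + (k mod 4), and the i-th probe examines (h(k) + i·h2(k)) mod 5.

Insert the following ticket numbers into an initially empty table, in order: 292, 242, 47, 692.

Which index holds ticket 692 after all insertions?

0

292: h=4 => slot 4
242: h=4, h2=3, probe 4,2 => slot 2
47: h=4, h2=4, probe 4,3 => slot 3
692: h=4, h2=1, probe 4,0 => slot 0
Table: [692, -, 242, 47, 292]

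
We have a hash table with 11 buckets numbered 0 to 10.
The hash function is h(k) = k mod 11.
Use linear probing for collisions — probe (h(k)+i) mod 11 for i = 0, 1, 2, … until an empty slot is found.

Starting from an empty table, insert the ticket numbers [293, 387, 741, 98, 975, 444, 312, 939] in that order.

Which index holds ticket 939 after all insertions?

293 hashes to 7; slot 7 is free -> place at 7.
387 hashes to 2; slot 2 is free -> place at 2.
741 hashes to 4; slot 4 is free -> place at 4.
98 hashes to 10; slot 10 is free -> place at 10.
975 hashes to 7; 7 taken -> place at 8.
444 hashes to 4; 4 taken -> place at 5.
312 hashes to 4; 4,5 taken -> place at 6.
939 hashes to 4; 4,5,6,7,8 taken -> place at 9.
Table: [_, _, 387, _, 741, 444, 312, 293, 975, 939, 98]

9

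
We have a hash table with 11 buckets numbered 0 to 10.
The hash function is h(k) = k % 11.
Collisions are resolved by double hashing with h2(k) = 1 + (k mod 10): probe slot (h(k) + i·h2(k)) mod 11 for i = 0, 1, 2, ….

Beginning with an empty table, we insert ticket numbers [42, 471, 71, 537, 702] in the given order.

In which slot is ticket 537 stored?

Insert 42: h=9, slot 9 empty → index 9.
Insert 471: h=9, h2=2, slot 9 occupied → index 0.
Insert 71: h=5, slot 5 empty → index 5.
Insert 537: h=9, h2=8, slot 9 occupied → index 6.
Insert 702: h=9, h2=3, slot 9 occupied → index 1.
Table: [471, 702, ∅, ∅, ∅, 71, 537, ∅, ∅, 42, ∅]

6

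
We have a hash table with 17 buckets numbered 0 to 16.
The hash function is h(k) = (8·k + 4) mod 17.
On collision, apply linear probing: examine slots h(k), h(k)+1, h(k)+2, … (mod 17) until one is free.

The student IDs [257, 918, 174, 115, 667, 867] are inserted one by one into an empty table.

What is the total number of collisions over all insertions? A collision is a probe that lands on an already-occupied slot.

6

257: h=3 → slot 3
918: h=4 → slot 4
174: h=2 → slot 2
115: h=6 → slot 6
667: h=2, probe 2,3,4,5 → slot 5
867: h=4, probe 4,5,6,7 → slot 7
Table: [., ., 174, 257, 918, 667, 115, 867, ., ., ., ., ., ., ., ., .]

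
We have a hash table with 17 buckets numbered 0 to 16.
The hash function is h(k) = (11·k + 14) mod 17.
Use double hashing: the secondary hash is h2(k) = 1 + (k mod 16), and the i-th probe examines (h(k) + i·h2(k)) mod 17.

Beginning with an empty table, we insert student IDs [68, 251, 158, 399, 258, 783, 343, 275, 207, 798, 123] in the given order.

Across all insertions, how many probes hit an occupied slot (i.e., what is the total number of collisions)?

9

68 hashes to 14; slot 14 is free => place at 14.
251 hashes to 4; slot 4 is free => place at 4.
158 hashes to 1; slot 1 is free => place at 1.
399 hashes to 0; slot 0 is free => place at 0.
258 hashes to 13; slot 13 is free => place at 13.
783 hashes to 8; slot 8 is free => place at 8.
343 hashes to 13, h2=8; 13,4 taken => place at 12.
275 hashes to 13, h2=4; 13,0,4,8,12 taken => place at 16.
207 hashes to 13, h2=16; 13,12 taken => place at 11.
798 hashes to 3; slot 3 is free => place at 3.
123 hashes to 7; slot 7 is free => place at 7.
Table: [399, 158, ., 798, 251, ., ., 123, 783, ., ., 207, 343, 258, 68, ., 275]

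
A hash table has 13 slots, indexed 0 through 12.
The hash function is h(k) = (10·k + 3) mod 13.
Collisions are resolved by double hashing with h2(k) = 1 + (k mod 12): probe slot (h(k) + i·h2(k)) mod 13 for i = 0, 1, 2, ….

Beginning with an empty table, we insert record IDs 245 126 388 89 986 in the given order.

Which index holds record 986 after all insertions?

Insert 245: h=9, slot 9 empty → index 9.
Insert 126: h=2, slot 2 empty → index 2.
Insert 388: h=9, h2=5, slot 9 occupied → index 1.
Insert 89: h=9, h2=6, slots 9,2 occupied → index 8.
Insert 986: h=9, h2=3, slot 9 occupied → index 12.
Table: [., 388, 126, ., ., ., ., ., 89, 245, ., ., 986]

12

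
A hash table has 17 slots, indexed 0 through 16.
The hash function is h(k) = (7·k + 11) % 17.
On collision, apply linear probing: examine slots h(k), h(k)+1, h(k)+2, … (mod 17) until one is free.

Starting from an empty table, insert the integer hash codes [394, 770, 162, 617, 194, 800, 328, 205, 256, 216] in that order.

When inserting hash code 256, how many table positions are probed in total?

3

394: h=15 => slot 15
770: h=12 => slot 12
162: h=6 => slot 6
617: h=12, probe 12,13 => slot 13
194: h=9 => slot 9
800: h=1 => slot 1
328: h=12, probe 12,13,14 => slot 14
205: h=1, probe 1,2 => slot 2
256: h=1, probe 1,2,3 => slot 3
216: h=10 => slot 10
Table: [-, 800, 205, 256, -, -, 162, -, -, 194, 216, -, 770, 617, 328, 394, -]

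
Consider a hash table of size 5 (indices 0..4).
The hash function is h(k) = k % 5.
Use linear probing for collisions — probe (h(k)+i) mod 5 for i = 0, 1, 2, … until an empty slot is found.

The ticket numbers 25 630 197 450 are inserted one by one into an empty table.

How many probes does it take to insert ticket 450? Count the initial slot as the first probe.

4

25 hashes to 0; slot 0 is free => place at 0.
630 hashes to 0; 0 taken => place at 1.
197 hashes to 2; slot 2 is free => place at 2.
450 hashes to 0; 0,1,2 taken => place at 3.
Table: [25, 630, 197, 450, .]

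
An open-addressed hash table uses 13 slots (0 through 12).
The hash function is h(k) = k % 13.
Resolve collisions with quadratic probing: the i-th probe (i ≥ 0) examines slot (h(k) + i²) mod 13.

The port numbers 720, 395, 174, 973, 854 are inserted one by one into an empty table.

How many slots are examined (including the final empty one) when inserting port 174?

3

720 hashes to 5; slot 5 is free => place at 5.
395 hashes to 5; 5 taken => place at 6.
174 hashes to 5; 5,6 taken => place at 9.
973 hashes to 11; slot 11 is free => place at 11.
854 hashes to 9; 9 taken => place at 10.
Table: [-, -, -, -, -, 720, 395, -, -, 174, 854, 973, -]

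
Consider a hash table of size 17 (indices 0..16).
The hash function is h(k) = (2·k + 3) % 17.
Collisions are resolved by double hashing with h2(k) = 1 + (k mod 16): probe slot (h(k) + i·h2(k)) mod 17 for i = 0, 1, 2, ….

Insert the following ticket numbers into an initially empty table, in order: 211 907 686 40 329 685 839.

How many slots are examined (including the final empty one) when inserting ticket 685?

Insert 211: h=0, slot 0 empty -> index 0.
Insert 907: h=15, slot 15 empty -> index 15.
Insert 686: h=15, h2=15, slot 15 occupied -> index 13.
Insert 40: h=15, h2=9, slot 15 occupied -> index 7.
Insert 329: h=15, h2=10, slot 15 occupied -> index 8.
Insert 685: h=13, h2=14, slot 13 occupied -> index 10.
Insert 839: h=15, h2=8, slot 15 occupied -> index 6.
Table: [211, -, -, -, -, -, 839, 40, 329, -, 685, -, -, 686, -, 907, -]

2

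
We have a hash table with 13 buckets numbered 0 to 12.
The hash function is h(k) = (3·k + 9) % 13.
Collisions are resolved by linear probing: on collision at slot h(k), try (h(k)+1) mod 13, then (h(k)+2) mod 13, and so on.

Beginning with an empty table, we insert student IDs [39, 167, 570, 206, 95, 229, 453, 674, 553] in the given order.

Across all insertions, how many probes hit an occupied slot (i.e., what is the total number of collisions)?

39 hashes to 9; slot 9 is free → place at 9.
167 hashes to 3; slot 3 is free → place at 3.
570 hashes to 3; 3 taken → place at 4.
206 hashes to 3; 3,4 taken → place at 5.
95 hashes to 8; slot 8 is free → place at 8.
229 hashes to 7; slot 7 is free → place at 7.
453 hashes to 3; 3,4,5 taken → place at 6.
674 hashes to 3; 3,4,5,6,7,8,9 taken → place at 10.
553 hashes to 4; 4,5,6,7,8,9,10 taken → place at 11.
Table: [∅, ∅, ∅, 167, 570, 206, 453, 229, 95, 39, 674, 553, ∅]

20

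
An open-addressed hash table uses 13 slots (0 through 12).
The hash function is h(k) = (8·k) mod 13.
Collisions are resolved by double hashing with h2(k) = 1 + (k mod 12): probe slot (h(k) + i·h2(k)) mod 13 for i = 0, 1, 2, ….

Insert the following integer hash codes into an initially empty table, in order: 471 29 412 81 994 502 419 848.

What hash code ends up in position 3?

848

Insert 471: h=11, slot 11 empty → index 11.
Insert 29: h=11, h2=6, slot 11 occupied → index 4.
Insert 412: h=7, slot 7 empty → index 7.
Insert 81: h=11, h2=10, slot 11 occupied → index 8.
Insert 994: h=9, slot 9 empty → index 9.
Insert 502: h=12, slot 12 empty → index 12.
Insert 419: h=11, h2=12, slot 11 occupied → index 10.
Insert 848: h=11, h2=9, slots 11,7 occupied → index 3.
Table: [-, -, -, 848, 29, -, -, 412, 81, 994, 419, 471, 502]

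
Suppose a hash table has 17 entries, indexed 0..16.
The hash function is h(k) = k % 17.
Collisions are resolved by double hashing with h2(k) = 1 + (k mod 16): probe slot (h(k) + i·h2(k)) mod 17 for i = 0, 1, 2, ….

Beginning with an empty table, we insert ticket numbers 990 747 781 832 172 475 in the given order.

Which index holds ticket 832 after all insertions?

990 hashes to 4; slot 4 is free → place at 4.
747 hashes to 16; slot 16 is free → place at 16.
781 hashes to 16, h2=14; 16 taken → place at 13.
832 hashes to 16, h2=1; 16 taken → place at 0.
172 hashes to 2; slot 2 is free → place at 2.
475 hashes to 16, h2=12; 16 taken → place at 11.
Table: [832, _, 172, _, 990, _, _, _, _, _, _, 475, _, 781, _, _, 747]

0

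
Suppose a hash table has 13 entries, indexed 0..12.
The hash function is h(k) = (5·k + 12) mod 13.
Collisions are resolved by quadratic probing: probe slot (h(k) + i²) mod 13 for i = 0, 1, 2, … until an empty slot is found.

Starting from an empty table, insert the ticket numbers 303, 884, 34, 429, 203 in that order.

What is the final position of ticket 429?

303: h=6 => slot 6
884: h=12 => slot 12
34: h=0 => slot 0
429: h=12, probe 12,0,3 => slot 3
203: h=0, probe 0,1 => slot 1
Table: [34, 203, —, 429, —, —, 303, —, —, —, —, —, 884]

3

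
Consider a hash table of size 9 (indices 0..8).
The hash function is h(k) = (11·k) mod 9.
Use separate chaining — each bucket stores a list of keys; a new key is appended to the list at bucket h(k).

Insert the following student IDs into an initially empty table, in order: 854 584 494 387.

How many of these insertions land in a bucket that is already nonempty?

854 → bucket 7
584 → bucket 7 (collision)
494 → bucket 7 (collision)
387 → bucket 0
Final buckets:
0: 387
1: _
2: _
3: _
4: _
5: _
6: _
7: 854 -> 584 -> 494
8: _

2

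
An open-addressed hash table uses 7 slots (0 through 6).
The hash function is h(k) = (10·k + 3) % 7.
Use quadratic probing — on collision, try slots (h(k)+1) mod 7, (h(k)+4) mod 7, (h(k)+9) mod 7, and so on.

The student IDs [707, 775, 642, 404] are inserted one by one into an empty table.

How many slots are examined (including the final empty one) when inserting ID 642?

2

707 hashes to 3; slot 3 is free -> place at 3.
775 hashes to 4; slot 4 is free -> place at 4.
642 hashes to 4; 4 taken -> place at 5.
404 hashes to 4; 4,5 taken -> place at 1.
Table: [., 404, ., 707, 775, 642, .]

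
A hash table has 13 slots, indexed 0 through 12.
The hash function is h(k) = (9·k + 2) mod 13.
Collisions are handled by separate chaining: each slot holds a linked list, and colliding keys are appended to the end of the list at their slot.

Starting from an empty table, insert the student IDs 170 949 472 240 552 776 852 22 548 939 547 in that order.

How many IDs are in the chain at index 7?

1

Insert 170: h=11, bucket 11 empty -> new chain.
Insert 949: h=2, bucket 2 empty -> new chain.
Insert 472: h=12, bucket 12 empty -> new chain.
Insert 240: h=4, bucket 4 empty -> new chain.
Insert 552: h=4, bucket 4 nonempty -> append to chain.
Insert 776: h=5, bucket 5 empty -> new chain.
Insert 852: h=0, bucket 0 empty -> new chain.
Insert 22: h=5, bucket 5 nonempty -> append to chain.
Insert 548: h=7, bucket 7 empty -> new chain.
Insert 939: h=3, bucket 3 empty -> new chain.
Insert 547: h=11, bucket 11 nonempty -> append to chain.
Final buckets:
0: 852
1: -
2: 949
3: 939
4: 240 -> 552
5: 776 -> 22
6: -
7: 548
8: -
9: -
10: -
11: 170 -> 547
12: 472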